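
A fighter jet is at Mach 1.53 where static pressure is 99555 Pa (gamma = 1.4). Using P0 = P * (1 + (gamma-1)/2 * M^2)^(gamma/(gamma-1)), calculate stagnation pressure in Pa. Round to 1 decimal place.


Step 1: (gamma-1)/2 * M^2 = 0.2 * 2.3409 = 0.46818
Step 2: 1 + 0.46818 = 1.46818
Step 3: Exponent gamma/(gamma-1) = 3.5
Step 4: P0 = 99555 * 1.46818^3.5 = 381760.2 Pa

381760.2


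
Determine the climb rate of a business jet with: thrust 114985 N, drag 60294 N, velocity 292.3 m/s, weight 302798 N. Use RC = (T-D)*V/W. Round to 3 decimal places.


Step 1: Excess thrust = T - D = 114985 - 60294 = 54691 N
Step 2: Excess power = 54691 * 292.3 = 15986179.3 W
Step 3: RC = 15986179.3 / 302798 = 52.795 m/s

52.795


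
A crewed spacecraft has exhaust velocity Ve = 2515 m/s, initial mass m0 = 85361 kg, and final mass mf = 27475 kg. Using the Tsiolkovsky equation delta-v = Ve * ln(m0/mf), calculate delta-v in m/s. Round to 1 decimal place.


Step 1: Mass ratio m0/mf = 85361 / 27475 = 3.106861
Step 2: ln(3.106861) = 1.133613
Step 3: delta-v = 2515 * 1.133613 = 2851.0 m/s

2851.0


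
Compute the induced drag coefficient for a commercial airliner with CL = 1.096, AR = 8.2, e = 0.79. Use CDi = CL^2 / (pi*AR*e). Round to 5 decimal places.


Step 1: CL^2 = 1.096^2 = 1.201216
Step 2: pi * AR * e = 3.14159 * 8.2 * 0.79 = 20.351237
Step 3: CDi = 1.201216 / 20.351237 = 0.05902

0.05902


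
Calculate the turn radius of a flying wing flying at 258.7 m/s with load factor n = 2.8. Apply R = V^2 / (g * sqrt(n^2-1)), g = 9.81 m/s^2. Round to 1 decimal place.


Step 1: V^2 = 258.7^2 = 66925.69
Step 2: n^2 - 1 = 2.8^2 - 1 = 6.84
Step 3: sqrt(6.84) = 2.615339
Step 4: R = 66925.69 / (9.81 * 2.615339) = 2608.5 m

2608.5


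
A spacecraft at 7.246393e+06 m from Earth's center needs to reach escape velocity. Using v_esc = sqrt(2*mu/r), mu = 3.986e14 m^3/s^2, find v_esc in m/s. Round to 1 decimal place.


Step 1: 2*mu/r = 2 * 3.986e14 / 7.246393e+06 = 110013354.2302
Step 2: v_esc = sqrt(110013354.2302) = 10488.7 m/s

10488.7


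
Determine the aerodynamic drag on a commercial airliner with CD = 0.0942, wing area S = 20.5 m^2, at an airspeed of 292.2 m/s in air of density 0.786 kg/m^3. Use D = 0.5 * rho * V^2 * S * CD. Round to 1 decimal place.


Step 1: Dynamic pressure q = 0.5 * 0.786 * 292.2^2 = 33554.6701 Pa
Step 2: Drag D = q * S * CD = 33554.6701 * 20.5 * 0.0942
Step 3: D = 64797.4 N

64797.4


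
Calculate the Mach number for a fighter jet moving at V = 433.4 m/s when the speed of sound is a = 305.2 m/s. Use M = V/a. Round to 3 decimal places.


Step 1: M = V / a = 433.4 / 305.2
Step 2: M = 1.420

1.420


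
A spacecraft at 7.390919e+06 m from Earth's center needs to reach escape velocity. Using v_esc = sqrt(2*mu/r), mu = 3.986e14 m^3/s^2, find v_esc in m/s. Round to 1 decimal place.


Step 1: 2*mu/r = 2 * 3.986e14 / 7.390919e+06 = 107862094.0102
Step 2: v_esc = sqrt(107862094.0102) = 10385.7 m/s

10385.7


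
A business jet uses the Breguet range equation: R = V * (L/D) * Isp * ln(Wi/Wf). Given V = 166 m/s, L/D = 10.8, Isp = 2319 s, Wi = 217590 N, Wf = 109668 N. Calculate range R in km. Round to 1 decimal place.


Step 1: Coefficient = V * (L/D) * Isp = 166 * 10.8 * 2319 = 4157503.2 m
Step 2: Wi/Wf = 217590 / 109668 = 1.984079
Step 3: ln(1.984079) = 0.685155
Step 4: R = 4157503.2 * 0.685155 = 2848533.8 m = 2848.5 km

2848.5


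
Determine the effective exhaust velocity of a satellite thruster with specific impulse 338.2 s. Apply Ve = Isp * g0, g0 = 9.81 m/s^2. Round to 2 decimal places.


Step 1: Ve = Isp * g0 = 338.2 * 9.81
Step 2: Ve = 3317.74 m/s

3317.74


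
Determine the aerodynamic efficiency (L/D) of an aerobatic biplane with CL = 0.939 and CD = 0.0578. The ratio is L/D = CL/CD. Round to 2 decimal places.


Step 1: L/D = CL / CD = 0.939 / 0.0578
Step 2: L/D = 16.25

16.25


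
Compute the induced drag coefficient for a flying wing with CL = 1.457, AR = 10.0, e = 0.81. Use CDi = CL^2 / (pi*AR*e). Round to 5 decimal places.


Step 1: CL^2 = 1.457^2 = 2.122849
Step 2: pi * AR * e = 3.14159 * 10.0 * 0.81 = 25.4469
Step 3: CDi = 2.122849 / 25.4469 = 0.08342

0.08342


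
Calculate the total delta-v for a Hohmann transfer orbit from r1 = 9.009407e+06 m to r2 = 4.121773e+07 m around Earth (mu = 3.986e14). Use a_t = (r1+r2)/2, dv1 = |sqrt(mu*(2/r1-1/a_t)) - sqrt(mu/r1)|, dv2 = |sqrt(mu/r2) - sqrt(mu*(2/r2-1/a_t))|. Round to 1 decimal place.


Step 1: Transfer semi-major axis a_t = (9.009407e+06 + 4.121773e+07) / 2 = 2.511357e+07 m
Step 2: v1 (circular at r1) = sqrt(mu/r1) = 6651.51 m/s
Step 3: v_t1 = sqrt(mu*(2/r1 - 1/a_t)) = 8521.35 m/s
Step 4: dv1 = |8521.35 - 6651.51| = 1869.83 m/s
Step 5: v2 (circular at r2) = 3109.76 m/s, v_t2 = 1862.6 m/s
Step 6: dv2 = |3109.76 - 1862.6| = 1247.15 m/s
Step 7: Total delta-v = 1869.83 + 1247.15 = 3117.0 m/s

3117.0


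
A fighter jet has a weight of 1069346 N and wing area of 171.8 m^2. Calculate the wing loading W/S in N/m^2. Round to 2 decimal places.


Step 1: Wing loading = W / S = 1069346 / 171.8
Step 2: Wing loading = 6224.37 N/m^2

6224.37


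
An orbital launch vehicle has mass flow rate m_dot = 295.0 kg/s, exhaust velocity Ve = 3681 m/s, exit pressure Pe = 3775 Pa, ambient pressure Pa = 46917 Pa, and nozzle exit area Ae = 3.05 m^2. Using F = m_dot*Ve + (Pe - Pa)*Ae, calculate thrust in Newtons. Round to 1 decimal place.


Step 1: Momentum thrust = m_dot * Ve = 295.0 * 3681 = 1085895.0 N
Step 2: Pressure thrust = (Pe - Pa) * Ae = (3775 - 46917) * 3.05 = -131583.10 N
Step 3: Total thrust F = 1085895.0 + -131583.10 = 954311.9 N

954311.9


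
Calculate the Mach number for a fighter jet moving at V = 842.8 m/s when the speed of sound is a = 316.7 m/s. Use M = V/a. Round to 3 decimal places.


Step 1: M = V / a = 842.8 / 316.7
Step 2: M = 2.661

2.661


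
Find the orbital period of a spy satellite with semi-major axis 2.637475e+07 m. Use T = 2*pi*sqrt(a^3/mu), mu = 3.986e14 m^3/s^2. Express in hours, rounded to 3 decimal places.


Step 1: a^3 / mu = 1.834700e+22 / 3.986e14 = 4.602860e+07
Step 2: sqrt(4.602860e+07) = 6784.438 s
Step 3: T = 2*pi * 6784.438 = 42627.88 s
Step 4: T in hours = 42627.88 / 3600 = 11.841 hours

11.841


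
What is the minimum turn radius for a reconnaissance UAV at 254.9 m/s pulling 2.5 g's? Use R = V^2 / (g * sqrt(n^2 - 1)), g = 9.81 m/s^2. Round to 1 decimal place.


Step 1: V^2 = 254.9^2 = 64974.01
Step 2: n^2 - 1 = 2.5^2 - 1 = 5.25
Step 3: sqrt(5.25) = 2.291288
Step 4: R = 64974.01 / (9.81 * 2.291288) = 2890.6 m

2890.6


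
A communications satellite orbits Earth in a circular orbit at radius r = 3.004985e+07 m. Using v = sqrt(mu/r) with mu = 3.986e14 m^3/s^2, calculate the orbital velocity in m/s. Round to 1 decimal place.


Step 1: mu / r = 3.986e14 / 3.004985e+07 = 13264625.281
Step 2: v = sqrt(13264625.281) = 3642.1 m/s

3642.1


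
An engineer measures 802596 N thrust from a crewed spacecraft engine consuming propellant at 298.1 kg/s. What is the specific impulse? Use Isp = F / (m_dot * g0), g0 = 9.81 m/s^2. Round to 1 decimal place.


Step 1: m_dot * g0 = 298.1 * 9.81 = 2924.36
Step 2: Isp = 802596 / 2924.36 = 274.5 s

274.5


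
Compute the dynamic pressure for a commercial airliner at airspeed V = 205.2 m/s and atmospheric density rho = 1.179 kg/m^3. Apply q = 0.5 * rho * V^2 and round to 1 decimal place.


Step 1: V^2 = 205.2^2 = 42107.04
Step 2: q = 0.5 * 1.179 * 42107.04
Step 3: q = 24822.1 Pa

24822.1


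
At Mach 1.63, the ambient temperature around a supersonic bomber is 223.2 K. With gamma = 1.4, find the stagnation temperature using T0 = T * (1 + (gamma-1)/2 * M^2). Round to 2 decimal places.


Step 1: (gamma-1)/2 = 0.2
Step 2: M^2 = 2.6569
Step 3: 1 + 0.2 * 2.6569 = 1.53138
Step 4: T0 = 223.2 * 1.53138 = 341.80 K

341.80


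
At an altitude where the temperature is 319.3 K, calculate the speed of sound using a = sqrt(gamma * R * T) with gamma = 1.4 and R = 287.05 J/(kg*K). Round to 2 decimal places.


Step 1: gamma * R * T = 1.4 * 287.05 * 319.3 = 128317.091
Step 2: a = sqrt(128317.091) = 358.21 m/s

358.21


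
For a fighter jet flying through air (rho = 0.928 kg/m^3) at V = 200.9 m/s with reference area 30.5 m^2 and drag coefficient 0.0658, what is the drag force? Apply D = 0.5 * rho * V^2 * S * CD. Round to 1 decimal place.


Step 1: Dynamic pressure q = 0.5 * 0.928 * 200.9^2 = 18727.4158 Pa
Step 2: Drag D = q * S * CD = 18727.4158 * 30.5 * 0.0658
Step 3: D = 37584.1 N

37584.1


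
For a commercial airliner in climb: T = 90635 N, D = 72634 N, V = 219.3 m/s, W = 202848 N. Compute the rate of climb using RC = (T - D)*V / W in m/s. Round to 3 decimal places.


Step 1: Excess thrust = T - D = 90635 - 72634 = 18001 N
Step 2: Excess power = 18001 * 219.3 = 3947619.3 W
Step 3: RC = 3947619.3 / 202848 = 19.461 m/s

19.461


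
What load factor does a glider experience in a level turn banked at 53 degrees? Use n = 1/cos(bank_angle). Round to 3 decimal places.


Step 1: Convert 53 degrees to radians = 0.925025
Step 2: cos(53 deg) = 0.601815
Step 3: n = 1 / 0.601815 = 1.662

1.662


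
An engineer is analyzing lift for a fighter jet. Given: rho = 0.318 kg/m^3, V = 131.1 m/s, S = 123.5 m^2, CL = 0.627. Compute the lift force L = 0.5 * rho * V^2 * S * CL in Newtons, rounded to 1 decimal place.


Step 1: Calculate dynamic pressure q = 0.5 * 0.318 * 131.1^2 = 0.5 * 0.318 * 17187.21 = 2732.7664 Pa
Step 2: Multiply by wing area and lift coefficient: L = 2732.7664 * 123.5 * 0.627
Step 3: L = 337496.6492 * 0.627 = 211610.4 N

211610.4


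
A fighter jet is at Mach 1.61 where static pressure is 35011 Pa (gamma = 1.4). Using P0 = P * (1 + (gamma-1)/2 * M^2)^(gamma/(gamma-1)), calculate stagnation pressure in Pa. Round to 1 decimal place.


Step 1: (gamma-1)/2 * M^2 = 0.2 * 2.5921 = 0.51842
Step 2: 1 + 0.51842 = 1.51842
Step 3: Exponent gamma/(gamma-1) = 3.5
Step 4: P0 = 35011 * 1.51842^3.5 = 151034.5 Pa

151034.5


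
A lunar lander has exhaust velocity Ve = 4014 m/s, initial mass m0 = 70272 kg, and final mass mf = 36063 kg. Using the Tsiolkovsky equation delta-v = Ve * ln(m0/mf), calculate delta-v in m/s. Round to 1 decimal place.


Step 1: Mass ratio m0/mf = 70272 / 36063 = 1.94859
Step 2: ln(1.94859) = 0.667106
Step 3: delta-v = 4014 * 0.667106 = 2677.8 m/s

2677.8


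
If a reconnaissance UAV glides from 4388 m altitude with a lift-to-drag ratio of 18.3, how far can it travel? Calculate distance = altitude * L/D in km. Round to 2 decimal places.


Step 1: Glide distance = altitude * L/D = 4388 * 18.3 = 80300.4 m
Step 2: Convert to km: 80300.4 / 1000 = 80.30 km

80.30


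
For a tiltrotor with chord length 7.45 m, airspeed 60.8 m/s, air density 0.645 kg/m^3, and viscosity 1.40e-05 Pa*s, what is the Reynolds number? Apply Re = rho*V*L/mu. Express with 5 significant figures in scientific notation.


Step 1: Numerator = rho * V * L = 0.645 * 60.8 * 7.45 = 292.1592
Step 2: Re = 292.1592 / 1.40e-05
Step 3: Re = 2.0869e+07

2.0869e+07


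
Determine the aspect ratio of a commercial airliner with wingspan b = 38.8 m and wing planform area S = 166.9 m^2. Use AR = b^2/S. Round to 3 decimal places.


Step 1: b^2 = 38.8^2 = 1505.44
Step 2: AR = 1505.44 / 166.9 = 9.020

9.020


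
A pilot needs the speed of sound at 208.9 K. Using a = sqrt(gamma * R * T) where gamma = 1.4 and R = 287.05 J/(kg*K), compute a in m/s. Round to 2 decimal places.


Step 1: gamma * R * T = 1.4 * 287.05 * 208.9 = 83950.643
Step 2: a = sqrt(83950.643) = 289.74 m/s

289.74


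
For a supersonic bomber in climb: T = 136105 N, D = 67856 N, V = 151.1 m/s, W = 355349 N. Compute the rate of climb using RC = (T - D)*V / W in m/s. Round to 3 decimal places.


Step 1: Excess thrust = T - D = 136105 - 67856 = 68249 N
Step 2: Excess power = 68249 * 151.1 = 10312423.9 W
Step 3: RC = 10312423.9 / 355349 = 29.021 m/s

29.021


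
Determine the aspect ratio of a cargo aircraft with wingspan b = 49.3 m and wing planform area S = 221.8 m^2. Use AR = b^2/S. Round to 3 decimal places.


Step 1: b^2 = 49.3^2 = 2430.49
Step 2: AR = 2430.49 / 221.8 = 10.958

10.958


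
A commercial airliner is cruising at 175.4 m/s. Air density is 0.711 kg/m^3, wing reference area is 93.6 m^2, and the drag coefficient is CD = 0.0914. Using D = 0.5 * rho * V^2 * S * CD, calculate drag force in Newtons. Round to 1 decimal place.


Step 1: Dynamic pressure q = 0.5 * 0.711 * 175.4^2 = 10937.0144 Pa
Step 2: Drag D = q * S * CD = 10937.0144 * 93.6 * 0.0914
Step 3: D = 93566.6 N

93566.6


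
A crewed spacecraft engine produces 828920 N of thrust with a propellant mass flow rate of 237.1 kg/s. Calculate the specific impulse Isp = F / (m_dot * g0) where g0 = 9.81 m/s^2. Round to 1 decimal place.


Step 1: m_dot * g0 = 237.1 * 9.81 = 2325.95
Step 2: Isp = 828920 / 2325.95 = 356.4 s

356.4


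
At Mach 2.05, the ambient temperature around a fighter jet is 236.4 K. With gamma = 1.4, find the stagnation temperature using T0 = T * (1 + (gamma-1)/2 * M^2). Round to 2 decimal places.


Step 1: (gamma-1)/2 = 0.2
Step 2: M^2 = 4.2025
Step 3: 1 + 0.2 * 4.2025 = 1.8405
Step 4: T0 = 236.4 * 1.8405 = 435.09 K

435.09


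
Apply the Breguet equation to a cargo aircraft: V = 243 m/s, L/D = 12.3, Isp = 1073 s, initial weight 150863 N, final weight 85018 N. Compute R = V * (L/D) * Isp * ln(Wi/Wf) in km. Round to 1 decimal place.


Step 1: Coefficient = V * (L/D) * Isp = 243 * 12.3 * 1073 = 3207089.7 m
Step 2: Wi/Wf = 150863 / 85018 = 1.774483
Step 3: ln(1.774483) = 0.573509
Step 4: R = 3207089.7 * 0.573509 = 1839295.3 m = 1839.3 km

1839.3


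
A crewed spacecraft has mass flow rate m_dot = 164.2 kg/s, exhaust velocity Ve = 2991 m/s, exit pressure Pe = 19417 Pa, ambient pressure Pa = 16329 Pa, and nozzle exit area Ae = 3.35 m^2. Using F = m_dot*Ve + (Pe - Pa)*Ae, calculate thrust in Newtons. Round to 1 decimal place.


Step 1: Momentum thrust = m_dot * Ve = 164.2 * 2991 = 491122.2 N
Step 2: Pressure thrust = (Pe - Pa) * Ae = (19417 - 16329) * 3.35 = 10344.80 N
Step 3: Total thrust F = 491122.2 + 10344.80 = 501467.0 N

501467.0


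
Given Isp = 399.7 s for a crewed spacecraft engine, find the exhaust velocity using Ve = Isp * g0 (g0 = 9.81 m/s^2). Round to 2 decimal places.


Step 1: Ve = Isp * g0 = 399.7 * 9.81
Step 2: Ve = 3921.06 m/s

3921.06


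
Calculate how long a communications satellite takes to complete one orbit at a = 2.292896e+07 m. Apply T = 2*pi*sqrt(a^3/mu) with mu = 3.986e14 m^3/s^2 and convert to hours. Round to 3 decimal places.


Step 1: a^3 / mu = 1.205461e+22 / 3.986e14 = 3.024237e+07
Step 2: sqrt(3.024237e+07) = 5499.306 s
Step 3: T = 2*pi * 5499.306 = 34553.16 s
Step 4: T in hours = 34553.16 / 3600 = 9.598 hours

9.598


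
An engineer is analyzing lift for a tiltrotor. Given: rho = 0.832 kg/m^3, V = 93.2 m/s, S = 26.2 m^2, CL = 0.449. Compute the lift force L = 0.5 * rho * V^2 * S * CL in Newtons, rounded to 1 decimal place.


Step 1: Calculate dynamic pressure q = 0.5 * 0.832 * 93.2^2 = 0.5 * 0.832 * 8686.24 = 3613.4758 Pa
Step 2: Multiply by wing area and lift coefficient: L = 3613.4758 * 26.2 * 0.449
Step 3: L = 94673.067 * 0.449 = 42508.2 N

42508.2


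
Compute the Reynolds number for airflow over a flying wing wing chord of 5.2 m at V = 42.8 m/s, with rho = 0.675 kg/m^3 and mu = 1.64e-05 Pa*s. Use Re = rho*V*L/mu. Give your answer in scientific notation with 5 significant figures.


Step 1: Numerator = rho * V * L = 0.675 * 42.8 * 5.2 = 150.228
Step 2: Re = 150.228 / 1.64e-05
Step 3: Re = 9.1602e+06

9.1602e+06


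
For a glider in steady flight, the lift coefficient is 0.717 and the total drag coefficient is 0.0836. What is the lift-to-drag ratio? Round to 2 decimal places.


Step 1: L/D = CL / CD = 0.717 / 0.0836
Step 2: L/D = 8.58

8.58


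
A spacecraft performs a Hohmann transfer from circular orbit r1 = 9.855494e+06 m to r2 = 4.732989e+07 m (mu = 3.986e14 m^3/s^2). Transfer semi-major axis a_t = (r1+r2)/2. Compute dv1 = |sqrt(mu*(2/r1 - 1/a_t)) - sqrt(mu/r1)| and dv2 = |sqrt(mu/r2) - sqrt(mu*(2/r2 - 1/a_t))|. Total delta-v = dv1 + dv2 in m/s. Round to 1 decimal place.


Step 1: Transfer semi-major axis a_t = (9.855494e+06 + 4.732989e+07) / 2 = 2.859269e+07 m
Step 2: v1 (circular at r1) = sqrt(mu/r1) = 6359.59 m/s
Step 3: v_t1 = sqrt(mu*(2/r1 - 1/a_t)) = 8182.19 m/s
Step 4: dv1 = |8182.19 - 6359.59| = 1822.6 m/s
Step 5: v2 (circular at r2) = 2902.02 m/s, v_t2 = 1703.78 m/s
Step 6: dv2 = |2902.02 - 1703.78| = 1198.25 m/s
Step 7: Total delta-v = 1822.6 + 1198.25 = 3020.8 m/s

3020.8


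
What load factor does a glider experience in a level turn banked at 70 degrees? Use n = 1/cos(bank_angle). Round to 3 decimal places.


Step 1: Convert 70 degrees to radians = 1.22173
Step 2: cos(70 deg) = 0.34202
Step 3: n = 1 / 0.34202 = 2.924

2.924


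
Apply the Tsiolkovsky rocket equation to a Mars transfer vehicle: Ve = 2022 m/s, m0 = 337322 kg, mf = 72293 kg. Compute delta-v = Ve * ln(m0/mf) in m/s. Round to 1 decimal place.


Step 1: Mass ratio m0/mf = 337322 / 72293 = 4.66604
Step 2: ln(4.66604) = 1.540311
Step 3: delta-v = 2022 * 1.540311 = 3114.5 m/s

3114.5


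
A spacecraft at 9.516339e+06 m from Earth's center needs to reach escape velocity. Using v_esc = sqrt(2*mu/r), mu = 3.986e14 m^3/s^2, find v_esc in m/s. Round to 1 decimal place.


Step 1: 2*mu/r = 2 * 3.986e14 / 9.516339e+06 = 83771710.9489
Step 2: v_esc = sqrt(83771710.9489) = 9152.7 m/s

9152.7


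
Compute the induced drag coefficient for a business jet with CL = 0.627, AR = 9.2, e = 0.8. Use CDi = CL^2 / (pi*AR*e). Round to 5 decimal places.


Step 1: CL^2 = 0.627^2 = 0.393129
Step 2: pi * AR * e = 3.14159 * 9.2 * 0.8 = 23.122122
Step 3: CDi = 0.393129 / 23.122122 = 0.01700

0.01700


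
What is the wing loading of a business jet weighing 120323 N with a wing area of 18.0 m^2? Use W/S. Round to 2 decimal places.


Step 1: Wing loading = W / S = 120323 / 18.0
Step 2: Wing loading = 6684.61 N/m^2

6684.61


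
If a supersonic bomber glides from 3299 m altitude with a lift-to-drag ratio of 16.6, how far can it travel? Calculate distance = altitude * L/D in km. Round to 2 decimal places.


Step 1: Glide distance = altitude * L/D = 3299 * 16.6 = 54763.4 m
Step 2: Convert to km: 54763.4 / 1000 = 54.76 km

54.76


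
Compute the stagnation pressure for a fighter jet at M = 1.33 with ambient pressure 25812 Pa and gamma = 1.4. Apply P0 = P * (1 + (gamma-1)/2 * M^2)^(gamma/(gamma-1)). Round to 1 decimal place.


Step 1: (gamma-1)/2 * M^2 = 0.2 * 1.7689 = 0.35378
Step 2: 1 + 0.35378 = 1.35378
Step 3: Exponent gamma/(gamma-1) = 3.5
Step 4: P0 = 25812 * 1.35378^3.5 = 74514.4 Pa

74514.4


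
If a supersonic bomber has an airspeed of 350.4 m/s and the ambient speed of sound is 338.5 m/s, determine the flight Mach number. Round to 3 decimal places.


Step 1: M = V / a = 350.4 / 338.5
Step 2: M = 1.035

1.035


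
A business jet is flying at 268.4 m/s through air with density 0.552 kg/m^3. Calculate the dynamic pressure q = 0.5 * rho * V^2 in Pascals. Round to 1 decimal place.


Step 1: V^2 = 268.4^2 = 72038.56
Step 2: q = 0.5 * 0.552 * 72038.56
Step 3: q = 19882.6 Pa

19882.6


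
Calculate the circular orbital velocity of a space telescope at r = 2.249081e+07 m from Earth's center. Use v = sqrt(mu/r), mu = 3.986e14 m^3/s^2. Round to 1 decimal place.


Step 1: mu / r = 3.986e14 / 2.249081e+07 = 17722794.3324
Step 2: v = sqrt(17722794.3324) = 4209.8 m/s

4209.8


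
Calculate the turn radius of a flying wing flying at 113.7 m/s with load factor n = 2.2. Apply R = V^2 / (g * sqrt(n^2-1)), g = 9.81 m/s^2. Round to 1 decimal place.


Step 1: V^2 = 113.7^2 = 12927.69
Step 2: n^2 - 1 = 2.2^2 - 1 = 3.84
Step 3: sqrt(3.84) = 1.959592
Step 4: R = 12927.69 / (9.81 * 1.959592) = 672.5 m

672.5


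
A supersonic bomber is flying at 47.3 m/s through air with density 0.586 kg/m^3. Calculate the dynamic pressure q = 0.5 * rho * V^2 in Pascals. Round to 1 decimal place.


Step 1: V^2 = 47.3^2 = 2237.29
Step 2: q = 0.5 * 0.586 * 2237.29
Step 3: q = 655.5 Pa

655.5


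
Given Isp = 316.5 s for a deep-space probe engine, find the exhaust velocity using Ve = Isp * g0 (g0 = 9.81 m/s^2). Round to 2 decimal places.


Step 1: Ve = Isp * g0 = 316.5 * 9.81
Step 2: Ve = 3104.87 m/s

3104.87


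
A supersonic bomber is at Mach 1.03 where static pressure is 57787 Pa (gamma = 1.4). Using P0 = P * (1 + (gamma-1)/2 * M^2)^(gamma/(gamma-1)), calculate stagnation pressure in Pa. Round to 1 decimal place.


Step 1: (gamma-1)/2 * M^2 = 0.2 * 1.0609 = 0.21218
Step 2: 1 + 0.21218 = 1.21218
Step 3: Exponent gamma/(gamma-1) = 3.5
Step 4: P0 = 57787 * 1.21218^3.5 = 113322.2 Pa

113322.2


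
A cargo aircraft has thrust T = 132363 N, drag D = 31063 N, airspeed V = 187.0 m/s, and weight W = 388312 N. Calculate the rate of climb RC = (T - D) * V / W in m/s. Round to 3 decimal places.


Step 1: Excess thrust = T - D = 132363 - 31063 = 101300 N
Step 2: Excess power = 101300 * 187.0 = 18943100.0 W
Step 3: RC = 18943100.0 / 388312 = 48.783 m/s

48.783


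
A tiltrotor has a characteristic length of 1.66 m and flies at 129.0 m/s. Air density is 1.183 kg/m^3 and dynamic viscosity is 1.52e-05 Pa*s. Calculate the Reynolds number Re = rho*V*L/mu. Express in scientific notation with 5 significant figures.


Step 1: Numerator = rho * V * L = 1.183 * 129.0 * 1.66 = 253.32762
Step 2: Re = 253.32762 / 1.52e-05
Step 3: Re = 1.6666e+07

1.6666e+07


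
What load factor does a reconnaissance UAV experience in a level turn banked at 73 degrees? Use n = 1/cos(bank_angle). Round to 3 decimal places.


Step 1: Convert 73 degrees to radians = 1.27409
Step 2: cos(73 deg) = 0.292372
Step 3: n = 1 / 0.292372 = 3.420

3.420


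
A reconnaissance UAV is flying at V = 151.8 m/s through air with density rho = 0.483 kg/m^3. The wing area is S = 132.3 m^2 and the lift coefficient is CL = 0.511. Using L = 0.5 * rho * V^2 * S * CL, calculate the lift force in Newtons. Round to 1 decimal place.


Step 1: Calculate dynamic pressure q = 0.5 * 0.483 * 151.8^2 = 0.5 * 0.483 * 23043.24 = 5564.9425 Pa
Step 2: Multiply by wing area and lift coefficient: L = 5564.9425 * 132.3 * 0.511
Step 3: L = 736241.8875 * 0.511 = 376219.6 N

376219.6


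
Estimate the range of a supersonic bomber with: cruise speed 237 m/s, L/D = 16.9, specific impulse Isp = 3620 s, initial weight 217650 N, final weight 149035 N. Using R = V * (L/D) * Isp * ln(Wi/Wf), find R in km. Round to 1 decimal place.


Step 1: Coefficient = V * (L/D) * Isp = 237 * 16.9 * 3620 = 14499186.0 m
Step 2: Wi/Wf = 217650 / 149035 = 1.460395
Step 3: ln(1.460395) = 0.378707
Step 4: R = 14499186.0 * 0.378707 = 5490944.5 m = 5490.9 km

5490.9


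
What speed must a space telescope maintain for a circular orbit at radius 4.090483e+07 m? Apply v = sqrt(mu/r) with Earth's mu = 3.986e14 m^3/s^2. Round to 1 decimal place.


Step 1: mu / r = 3.986e14 / 4.090483e+07 = 9744570.5067
Step 2: v = sqrt(9744570.5067) = 3121.6 m/s

3121.6


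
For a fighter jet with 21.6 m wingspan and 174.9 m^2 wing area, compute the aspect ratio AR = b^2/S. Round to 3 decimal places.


Step 1: b^2 = 21.6^2 = 466.56
Step 2: AR = 466.56 / 174.9 = 2.668

2.668


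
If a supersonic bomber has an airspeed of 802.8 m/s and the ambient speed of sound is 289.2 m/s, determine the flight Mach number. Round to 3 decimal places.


Step 1: M = V / a = 802.8 / 289.2
Step 2: M = 2.776

2.776


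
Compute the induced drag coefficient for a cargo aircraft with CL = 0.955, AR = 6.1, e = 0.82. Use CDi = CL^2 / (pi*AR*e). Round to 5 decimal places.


Step 1: CL^2 = 0.955^2 = 0.912025
Step 2: pi * AR * e = 3.14159 * 6.1 * 0.82 = 15.714246
Step 3: CDi = 0.912025 / 15.714246 = 0.05804

0.05804


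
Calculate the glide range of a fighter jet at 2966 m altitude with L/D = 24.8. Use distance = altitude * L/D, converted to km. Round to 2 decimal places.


Step 1: Glide distance = altitude * L/D = 2966 * 24.8 = 73556.8 m
Step 2: Convert to km: 73556.8 / 1000 = 73.56 km

73.56


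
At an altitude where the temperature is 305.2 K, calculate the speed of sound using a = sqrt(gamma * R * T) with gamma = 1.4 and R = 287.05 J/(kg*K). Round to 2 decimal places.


Step 1: gamma * R * T = 1.4 * 287.05 * 305.2 = 122650.724
Step 2: a = sqrt(122650.724) = 350.22 m/s

350.22


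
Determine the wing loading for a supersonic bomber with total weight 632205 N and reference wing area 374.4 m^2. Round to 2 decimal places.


Step 1: Wing loading = W / S = 632205 / 374.4
Step 2: Wing loading = 1688.58 N/m^2

1688.58


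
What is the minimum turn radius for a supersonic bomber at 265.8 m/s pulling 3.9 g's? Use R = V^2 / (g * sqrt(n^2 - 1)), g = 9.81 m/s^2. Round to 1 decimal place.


Step 1: V^2 = 265.8^2 = 70649.64
Step 2: n^2 - 1 = 3.9^2 - 1 = 14.21
Step 3: sqrt(14.21) = 3.769615
Step 4: R = 70649.64 / (9.81 * 3.769615) = 1910.5 m

1910.5


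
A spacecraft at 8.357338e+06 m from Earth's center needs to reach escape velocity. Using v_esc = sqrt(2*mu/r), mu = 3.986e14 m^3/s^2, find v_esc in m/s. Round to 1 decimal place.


Step 1: 2*mu/r = 2 * 3.986e14 / 8.357338e+06 = 95389225.6123
Step 2: v_esc = sqrt(95389225.6123) = 9766.7 m/s

9766.7


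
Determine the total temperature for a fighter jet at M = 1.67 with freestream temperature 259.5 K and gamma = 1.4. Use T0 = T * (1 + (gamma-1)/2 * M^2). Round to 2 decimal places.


Step 1: (gamma-1)/2 = 0.2
Step 2: M^2 = 2.7889
Step 3: 1 + 0.2 * 2.7889 = 1.55778
Step 4: T0 = 259.5 * 1.55778 = 404.24 K

404.24


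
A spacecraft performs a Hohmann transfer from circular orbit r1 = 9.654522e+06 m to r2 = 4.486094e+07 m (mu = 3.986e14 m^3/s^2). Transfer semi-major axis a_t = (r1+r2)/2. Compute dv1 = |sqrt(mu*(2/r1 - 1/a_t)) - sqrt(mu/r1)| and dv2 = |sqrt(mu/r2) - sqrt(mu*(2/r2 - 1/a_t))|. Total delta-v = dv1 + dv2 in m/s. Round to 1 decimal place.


Step 1: Transfer semi-major axis a_t = (9.654522e+06 + 4.486094e+07) / 2 = 2.725773e+07 m
Step 2: v1 (circular at r1) = sqrt(mu/r1) = 6425.45 m/s
Step 3: v_t1 = sqrt(mu*(2/r1 - 1/a_t)) = 8243.14 m/s
Step 4: dv1 = |8243.14 - 6425.45| = 1817.69 m/s
Step 5: v2 (circular at r2) = 2980.81 m/s, v_t2 = 1774.01 m/s
Step 6: dv2 = |2980.81 - 1774.01| = 1206.81 m/s
Step 7: Total delta-v = 1817.69 + 1206.81 = 3024.5 m/s

3024.5


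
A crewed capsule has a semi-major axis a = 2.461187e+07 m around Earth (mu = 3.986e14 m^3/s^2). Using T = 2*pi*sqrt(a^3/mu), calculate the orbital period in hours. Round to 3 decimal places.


Step 1: a^3 / mu = 1.490850e+22 / 3.986e14 = 3.740215e+07
Step 2: sqrt(3.740215e+07) = 6115.7295 s
Step 3: T = 2*pi * 6115.7295 = 38426.26 s
Step 4: T in hours = 38426.26 / 3600 = 10.674 hours

10.674


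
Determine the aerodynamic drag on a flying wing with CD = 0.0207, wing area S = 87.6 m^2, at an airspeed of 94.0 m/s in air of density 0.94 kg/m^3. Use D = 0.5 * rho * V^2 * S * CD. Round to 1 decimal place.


Step 1: Dynamic pressure q = 0.5 * 0.94 * 94.0^2 = 4152.92 Pa
Step 2: Drag D = q * S * CD = 4152.92 * 87.6 * 0.0207
Step 3: D = 7530.6 N

7530.6


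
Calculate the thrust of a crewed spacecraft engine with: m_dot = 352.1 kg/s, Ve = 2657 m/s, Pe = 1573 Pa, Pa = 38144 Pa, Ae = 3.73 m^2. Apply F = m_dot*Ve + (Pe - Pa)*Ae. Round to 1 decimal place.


Step 1: Momentum thrust = m_dot * Ve = 352.1 * 2657 = 935529.7 N
Step 2: Pressure thrust = (Pe - Pa) * Ae = (1573 - 38144) * 3.73 = -136409.83 N
Step 3: Total thrust F = 935529.7 + -136409.83 = 799119.9 N

799119.9


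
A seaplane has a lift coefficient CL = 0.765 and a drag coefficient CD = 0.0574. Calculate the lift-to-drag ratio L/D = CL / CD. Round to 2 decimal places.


Step 1: L/D = CL / CD = 0.765 / 0.0574
Step 2: L/D = 13.33

13.33


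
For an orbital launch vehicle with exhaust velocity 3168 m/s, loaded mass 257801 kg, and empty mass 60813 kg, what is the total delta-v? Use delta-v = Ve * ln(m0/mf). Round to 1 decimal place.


Step 1: Mass ratio m0/mf = 257801 / 60813 = 4.239242
Step 2: ln(4.239242) = 1.444384
Step 3: delta-v = 3168 * 1.444384 = 4575.8 m/s

4575.8


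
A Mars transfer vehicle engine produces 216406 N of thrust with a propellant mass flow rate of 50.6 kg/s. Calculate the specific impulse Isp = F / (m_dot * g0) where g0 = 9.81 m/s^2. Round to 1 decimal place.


Step 1: m_dot * g0 = 50.6 * 9.81 = 496.39
Step 2: Isp = 216406 / 496.39 = 436.0 s

436.0


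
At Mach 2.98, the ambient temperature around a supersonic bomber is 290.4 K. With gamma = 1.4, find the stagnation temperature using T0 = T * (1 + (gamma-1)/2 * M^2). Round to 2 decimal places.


Step 1: (gamma-1)/2 = 0.2
Step 2: M^2 = 8.8804
Step 3: 1 + 0.2 * 8.8804 = 2.77608
Step 4: T0 = 290.4 * 2.77608 = 806.17 K

806.17


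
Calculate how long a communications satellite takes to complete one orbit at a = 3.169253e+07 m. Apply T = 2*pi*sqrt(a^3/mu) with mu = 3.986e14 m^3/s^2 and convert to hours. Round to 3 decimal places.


Step 1: a^3 / mu = 3.183250e+22 / 3.986e14 = 7.986076e+07
Step 2: sqrt(7.986076e+07) = 8936.4847 s
Step 3: T = 2*pi * 8936.4847 = 56149.59 s
Step 4: T in hours = 56149.59 / 3600 = 15.597 hours

15.597


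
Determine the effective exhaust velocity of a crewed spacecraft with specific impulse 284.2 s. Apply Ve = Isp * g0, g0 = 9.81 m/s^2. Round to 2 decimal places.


Step 1: Ve = Isp * g0 = 284.2 * 9.81
Step 2: Ve = 2788.00 m/s

2788.00


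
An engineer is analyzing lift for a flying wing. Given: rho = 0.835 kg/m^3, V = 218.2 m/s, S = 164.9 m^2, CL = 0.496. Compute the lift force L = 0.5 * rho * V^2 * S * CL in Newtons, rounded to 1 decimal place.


Step 1: Calculate dynamic pressure q = 0.5 * 0.835 * 218.2^2 = 0.5 * 0.835 * 47611.24 = 19877.6927 Pa
Step 2: Multiply by wing area and lift coefficient: L = 19877.6927 * 164.9 * 0.496
Step 3: L = 3277831.5262 * 0.496 = 1625804.4 N

1625804.4


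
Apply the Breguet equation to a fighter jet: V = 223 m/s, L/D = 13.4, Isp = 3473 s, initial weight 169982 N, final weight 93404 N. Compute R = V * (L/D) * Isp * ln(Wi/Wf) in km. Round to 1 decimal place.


Step 1: Coefficient = V * (L/D) * Isp = 223 * 13.4 * 3473 = 10378018.6 m
Step 2: Wi/Wf = 169982 / 93404 = 1.819858
Step 3: ln(1.819858) = 0.598758
Step 4: R = 10378018.6 * 0.598758 = 6213925.6 m = 6213.9 km

6213.9


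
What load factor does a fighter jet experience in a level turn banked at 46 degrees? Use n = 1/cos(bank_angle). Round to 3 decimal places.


Step 1: Convert 46 degrees to radians = 0.802851
Step 2: cos(46 deg) = 0.694658
Step 3: n = 1 / 0.694658 = 1.440

1.440


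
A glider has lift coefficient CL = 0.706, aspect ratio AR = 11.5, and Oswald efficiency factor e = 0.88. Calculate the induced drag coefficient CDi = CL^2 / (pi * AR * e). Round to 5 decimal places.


Step 1: CL^2 = 0.706^2 = 0.498436
Step 2: pi * AR * e = 3.14159 * 11.5 * 0.88 = 31.792918
Step 3: CDi = 0.498436 / 31.792918 = 0.01568

0.01568


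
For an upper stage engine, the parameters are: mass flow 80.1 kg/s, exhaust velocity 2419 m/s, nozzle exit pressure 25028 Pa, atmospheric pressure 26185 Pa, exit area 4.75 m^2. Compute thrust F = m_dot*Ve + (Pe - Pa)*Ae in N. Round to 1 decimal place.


Step 1: Momentum thrust = m_dot * Ve = 80.1 * 2419 = 193761.9 N
Step 2: Pressure thrust = (Pe - Pa) * Ae = (25028 - 26185) * 4.75 = -5495.75 N
Step 3: Total thrust F = 193761.9 + -5495.75 = 188266.2 N

188266.2


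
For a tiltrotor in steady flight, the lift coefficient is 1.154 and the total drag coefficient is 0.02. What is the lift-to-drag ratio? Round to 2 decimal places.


Step 1: L/D = CL / CD = 1.154 / 0.02
Step 2: L/D = 57.70

57.70


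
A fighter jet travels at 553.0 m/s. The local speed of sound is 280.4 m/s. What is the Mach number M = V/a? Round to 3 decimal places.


Step 1: M = V / a = 553.0 / 280.4
Step 2: M = 1.972

1.972


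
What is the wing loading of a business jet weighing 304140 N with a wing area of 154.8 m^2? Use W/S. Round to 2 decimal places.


Step 1: Wing loading = W / S = 304140 / 154.8
Step 2: Wing loading = 1964.73 N/m^2

1964.73


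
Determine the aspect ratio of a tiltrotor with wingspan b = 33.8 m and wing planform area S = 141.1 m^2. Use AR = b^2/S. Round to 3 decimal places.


Step 1: b^2 = 33.8^2 = 1142.44
Step 2: AR = 1142.44 / 141.1 = 8.097

8.097


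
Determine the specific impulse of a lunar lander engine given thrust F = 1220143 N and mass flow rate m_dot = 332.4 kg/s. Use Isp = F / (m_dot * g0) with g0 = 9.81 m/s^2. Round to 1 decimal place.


Step 1: m_dot * g0 = 332.4 * 9.81 = 3260.84
Step 2: Isp = 1220143 / 3260.84 = 374.2 s

374.2


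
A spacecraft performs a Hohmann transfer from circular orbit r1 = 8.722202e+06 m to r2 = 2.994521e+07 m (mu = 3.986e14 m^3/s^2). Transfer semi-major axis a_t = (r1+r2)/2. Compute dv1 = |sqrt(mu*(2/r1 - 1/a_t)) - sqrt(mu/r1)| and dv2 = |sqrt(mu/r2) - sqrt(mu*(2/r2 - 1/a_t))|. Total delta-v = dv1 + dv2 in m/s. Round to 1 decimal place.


Step 1: Transfer semi-major axis a_t = (8.722202e+06 + 2.994521e+07) / 2 = 1.933371e+07 m
Step 2: v1 (circular at r1) = sqrt(mu/r1) = 6760.14 m/s
Step 3: v_t1 = sqrt(mu*(2/r1 - 1/a_t)) = 8413.21 m/s
Step 4: dv1 = |8413.21 - 6760.14| = 1653.07 m/s
Step 5: v2 (circular at r2) = 3648.42 m/s, v_t2 = 2450.53 m/s
Step 6: dv2 = |3648.42 - 2450.53| = 1197.89 m/s
Step 7: Total delta-v = 1653.07 + 1197.89 = 2851.0 m/s

2851.0


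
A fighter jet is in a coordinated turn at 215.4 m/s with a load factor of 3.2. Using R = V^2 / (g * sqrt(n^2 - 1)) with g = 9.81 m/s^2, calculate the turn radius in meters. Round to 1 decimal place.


Step 1: V^2 = 215.4^2 = 46397.16
Step 2: n^2 - 1 = 3.2^2 - 1 = 9.24
Step 3: sqrt(9.24) = 3.039737
Step 4: R = 46397.16 / (9.81 * 3.039737) = 1555.9 m

1555.9


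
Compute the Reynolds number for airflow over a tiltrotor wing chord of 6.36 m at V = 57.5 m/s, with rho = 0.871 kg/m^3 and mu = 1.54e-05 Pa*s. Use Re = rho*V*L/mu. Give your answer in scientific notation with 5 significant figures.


Step 1: Numerator = rho * V * L = 0.871 * 57.5 * 6.36 = 318.5247
Step 2: Re = 318.5247 / 1.54e-05
Step 3: Re = 2.0683e+07

2.0683e+07


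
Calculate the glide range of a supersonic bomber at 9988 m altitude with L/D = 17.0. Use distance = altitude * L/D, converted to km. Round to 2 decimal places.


Step 1: Glide distance = altitude * L/D = 9988 * 17.0 = 169796.0 m
Step 2: Convert to km: 169796.0 / 1000 = 169.80 km

169.80


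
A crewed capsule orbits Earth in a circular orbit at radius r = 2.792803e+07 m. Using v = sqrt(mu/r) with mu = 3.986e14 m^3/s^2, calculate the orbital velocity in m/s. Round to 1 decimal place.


Step 1: mu / r = 3.986e14 / 2.792803e+07 = 14272399.4496
Step 2: v = sqrt(14272399.4496) = 3777.9 m/s

3777.9


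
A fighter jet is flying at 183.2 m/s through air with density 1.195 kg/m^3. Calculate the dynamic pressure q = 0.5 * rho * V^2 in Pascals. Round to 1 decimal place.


Step 1: V^2 = 183.2^2 = 33562.24
Step 2: q = 0.5 * 1.195 * 33562.24
Step 3: q = 20053.4 Pa

20053.4


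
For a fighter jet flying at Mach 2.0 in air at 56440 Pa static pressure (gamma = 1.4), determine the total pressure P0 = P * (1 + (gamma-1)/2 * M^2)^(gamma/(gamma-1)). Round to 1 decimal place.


Step 1: (gamma-1)/2 * M^2 = 0.2 * 4.0 = 0.8
Step 2: 1 + 0.8 = 1.8
Step 3: Exponent gamma/(gamma-1) = 3.5
Step 4: P0 = 56440 * 1.8^3.5 = 441611.9 Pa

441611.9


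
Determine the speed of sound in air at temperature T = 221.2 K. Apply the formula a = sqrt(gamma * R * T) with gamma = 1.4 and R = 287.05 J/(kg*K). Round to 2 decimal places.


Step 1: gamma * R * T = 1.4 * 287.05 * 221.2 = 88893.644
Step 2: a = sqrt(88893.644) = 298.15 m/s

298.15


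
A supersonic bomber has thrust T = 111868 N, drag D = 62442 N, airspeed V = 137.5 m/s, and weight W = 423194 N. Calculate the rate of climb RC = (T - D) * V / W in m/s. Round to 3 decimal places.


Step 1: Excess thrust = T - D = 111868 - 62442 = 49426 N
Step 2: Excess power = 49426 * 137.5 = 6796075.0 W
Step 3: RC = 6796075.0 / 423194 = 16.059 m/s

16.059


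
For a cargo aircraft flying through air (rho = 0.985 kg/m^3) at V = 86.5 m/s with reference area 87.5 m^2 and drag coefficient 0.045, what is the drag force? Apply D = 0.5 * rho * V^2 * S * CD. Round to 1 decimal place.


Step 1: Dynamic pressure q = 0.5 * 0.985 * 86.5^2 = 3685.0081 Pa
Step 2: Drag D = q * S * CD = 3685.0081 * 87.5 * 0.045
Step 3: D = 14509.7 N

14509.7


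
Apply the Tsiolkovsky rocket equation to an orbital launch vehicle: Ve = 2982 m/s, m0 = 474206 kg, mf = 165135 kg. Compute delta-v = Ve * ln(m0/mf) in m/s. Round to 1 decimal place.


Step 1: Mass ratio m0/mf = 474206 / 165135 = 2.871626
Step 2: ln(2.871626) = 1.054879
Step 3: delta-v = 2982 * 1.054879 = 3145.6 m/s

3145.6


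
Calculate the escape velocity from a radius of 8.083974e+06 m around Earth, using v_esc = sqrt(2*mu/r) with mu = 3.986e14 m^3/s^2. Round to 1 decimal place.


Step 1: 2*mu/r = 2 * 3.986e14 / 8.083974e+06 = 98614864.4219
Step 2: v_esc = sqrt(98614864.4219) = 9930.5 m/s

9930.5


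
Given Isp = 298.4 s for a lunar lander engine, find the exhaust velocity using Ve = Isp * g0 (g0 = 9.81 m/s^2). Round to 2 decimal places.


Step 1: Ve = Isp * g0 = 298.4 * 9.81
Step 2: Ve = 2927.30 m/s

2927.30


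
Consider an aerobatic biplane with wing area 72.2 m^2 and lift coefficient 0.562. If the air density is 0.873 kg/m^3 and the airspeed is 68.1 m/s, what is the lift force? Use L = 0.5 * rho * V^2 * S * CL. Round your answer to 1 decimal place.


Step 1: Calculate dynamic pressure q = 0.5 * 0.873 * 68.1^2 = 0.5 * 0.873 * 4637.61 = 2024.3168 Pa
Step 2: Multiply by wing area and lift coefficient: L = 2024.3168 * 72.2 * 0.562
Step 3: L = 146155.6704 * 0.562 = 82139.5 N

82139.5


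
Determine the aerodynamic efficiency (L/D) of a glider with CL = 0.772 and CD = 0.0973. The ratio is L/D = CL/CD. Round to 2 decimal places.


Step 1: L/D = CL / CD = 0.772 / 0.0973
Step 2: L/D = 7.93

7.93


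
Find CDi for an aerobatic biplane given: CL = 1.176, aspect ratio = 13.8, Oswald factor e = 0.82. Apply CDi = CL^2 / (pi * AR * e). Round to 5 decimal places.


Step 1: CL^2 = 1.176^2 = 1.382976
Step 2: pi * AR * e = 3.14159 * 13.8 * 0.82 = 35.550262
Step 3: CDi = 1.382976 / 35.550262 = 0.03890

0.03890


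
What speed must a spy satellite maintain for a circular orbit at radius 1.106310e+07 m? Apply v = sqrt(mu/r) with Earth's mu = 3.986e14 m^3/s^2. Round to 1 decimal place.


Step 1: mu / r = 3.986e14 / 1.106310e+07 = 36029684.2657
Step 2: v = sqrt(36029684.2657) = 6002.5 m/s

6002.5


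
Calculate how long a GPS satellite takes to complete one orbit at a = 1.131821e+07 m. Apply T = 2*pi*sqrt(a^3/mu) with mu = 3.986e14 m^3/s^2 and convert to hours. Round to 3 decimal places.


Step 1: a^3 / mu = 1.449884e+21 / 3.986e14 = 3.637441e+06
Step 2: sqrt(3.637441e+06) = 1907.2076 s
Step 3: T = 2*pi * 1907.2076 = 11983.34 s
Step 4: T in hours = 11983.34 / 3600 = 3.329 hours

3.329


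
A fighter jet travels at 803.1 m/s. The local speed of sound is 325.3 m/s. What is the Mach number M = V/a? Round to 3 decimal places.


Step 1: M = V / a = 803.1 / 325.3
Step 2: M = 2.469

2.469


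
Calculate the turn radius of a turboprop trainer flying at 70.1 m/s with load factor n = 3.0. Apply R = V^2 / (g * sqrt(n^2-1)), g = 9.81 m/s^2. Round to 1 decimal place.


Step 1: V^2 = 70.1^2 = 4914.01
Step 2: n^2 - 1 = 3.0^2 - 1 = 8.0
Step 3: sqrt(8.0) = 2.828427
Step 4: R = 4914.01 / (9.81 * 2.828427) = 177.1 m

177.1


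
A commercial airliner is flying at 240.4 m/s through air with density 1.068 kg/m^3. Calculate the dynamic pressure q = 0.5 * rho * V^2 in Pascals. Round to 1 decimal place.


Step 1: V^2 = 240.4^2 = 57792.16
Step 2: q = 0.5 * 1.068 * 57792.16
Step 3: q = 30861.0 Pa

30861.0


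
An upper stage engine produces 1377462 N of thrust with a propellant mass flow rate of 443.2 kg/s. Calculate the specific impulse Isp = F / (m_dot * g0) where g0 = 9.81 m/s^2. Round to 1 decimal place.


Step 1: m_dot * g0 = 443.2 * 9.81 = 4347.79
Step 2: Isp = 1377462 / 4347.79 = 316.8 s

316.8
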